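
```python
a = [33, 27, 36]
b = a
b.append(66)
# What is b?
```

After line 1: a = [33, 27, 36]
After line 2 (b = a is an alias, same object): a = [33, 27, 36], b = [33, 27, 36]
After line 3 (b.append mutates the shared list): a = [33, 27, 36, 66], b = [33, 27, 36, 66]

[33, 27, 36, 66]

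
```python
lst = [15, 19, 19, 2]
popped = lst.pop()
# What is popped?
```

2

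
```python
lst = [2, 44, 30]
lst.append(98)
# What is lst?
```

[2, 44, 30, 98]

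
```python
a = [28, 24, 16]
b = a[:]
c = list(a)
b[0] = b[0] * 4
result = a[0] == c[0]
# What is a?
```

After line 1: a = [28, 24, 16]
After line 2 (b = a[:], copy): a = [28, 24, 16], b = [28, 24, 16]
After line 3 (c = list(a) is a copy, new object): c = [28, 24, 16]
After line 4 (b[0] = 28 * 4 = 112; only b mutates (copy)): a = [28, 24, 16], b = [112, 24, 16], c = [28, 24, 16]
After line 5 (a[0] = 28, c[0] = 28; result = True)

[28, 24, 16]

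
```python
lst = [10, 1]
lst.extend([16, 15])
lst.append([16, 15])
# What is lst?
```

After line 1: lst = [10, 1]
After line 2 (extend unpacks [16, 15]): lst = [10, 1, 16, 15]
After line 3 (append adds [16, 15] as single element): lst = [10, 1, 16, 15, [16, 15]]

[10, 1, 16, 15, [16, 15]]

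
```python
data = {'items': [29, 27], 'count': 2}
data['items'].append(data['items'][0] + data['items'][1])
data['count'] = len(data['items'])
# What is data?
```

After line 1: data = {'items': [29, 27], 'count': 2}
After line 2 (append 29 + 27 = 56): data = {'items': [29, 27, 56], 'count': 2}
After line 3 (count = len(items) = 3): data = {'items': [29, 27, 56], 'count': 3}

{'items': [29, 27, 56], 'count': 3}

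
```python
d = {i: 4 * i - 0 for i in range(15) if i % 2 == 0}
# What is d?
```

{0: 0, 2: 8, 4: 16, 6: 24, 8: 32, 10: 40, 12: 48, 14: 56}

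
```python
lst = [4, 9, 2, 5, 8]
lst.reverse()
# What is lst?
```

[8, 5, 2, 9, 4]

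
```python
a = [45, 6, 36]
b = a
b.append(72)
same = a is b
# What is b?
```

After line 1: a = [45, 6, 36]
After line 2 (b = a is an alias, same object): a = [45, 6, 36], b = [45, 6, 36]
After line 3 (b.append mutates the shared list): a = [45, 6, 36, 72], b = [45, 6, 36, 72]
After line 4 (same = a is b; same object -> True): same = True

[45, 6, 36, 72]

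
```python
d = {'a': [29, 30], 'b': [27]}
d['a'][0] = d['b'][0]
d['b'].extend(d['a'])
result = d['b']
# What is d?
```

After line 1: d = {'a': [29, 30], 'b': [27]}
After line 2 (a[0] = b[0] = 27): d = {'a': [27, 30], 'b': [27]}
After line 3 (b.extend(a) appends [27, 30]): d = {'a': [27, 30], 'b': [27, 27, 30]}
After line 4: result = d['b'] = [27, 27, 30]

{'a': [27, 30], 'b': [27, 27, 30]}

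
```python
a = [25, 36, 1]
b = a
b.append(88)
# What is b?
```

After line 1: a = [25, 36, 1]
After line 2 (b = a is an alias, same object): a = [25, 36, 1], b = [25, 36, 1]
After line 3 (b.append mutates the shared list): a = [25, 36, 1, 88], b = [25, 36, 1, 88]

[25, 36, 1, 88]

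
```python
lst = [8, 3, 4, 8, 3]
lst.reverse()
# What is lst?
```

[3, 8, 4, 3, 8]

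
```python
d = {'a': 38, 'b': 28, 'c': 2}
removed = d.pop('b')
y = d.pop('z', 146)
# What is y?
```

After line 1: d = {'a': 38, 'b': 28, 'c': 2}
After line 2 (pop 'b' returns 28): d = {'a': 38, 'c': 2}, removed = 28
After line 3 (pop 'z' missing, returns default 146): d = {'a': 38, 'c': 2}, y = 146

146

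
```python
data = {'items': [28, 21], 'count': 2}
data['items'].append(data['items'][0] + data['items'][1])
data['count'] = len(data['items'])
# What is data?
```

After line 1: data = {'items': [28, 21], 'count': 2}
After line 2 (append 28 + 21 = 49): data = {'items': [28, 21, 49], 'count': 2}
After line 3 (count = len(items) = 3): data = {'items': [28, 21, 49], 'count': 3}

{'items': [28, 21, 49], 'count': 3}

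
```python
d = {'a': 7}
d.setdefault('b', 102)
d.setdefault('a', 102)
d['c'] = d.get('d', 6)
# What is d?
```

After line 1: d = {'a': 7}
After line 2 (setdefault adds 'b'=102): d = {'a': 7, 'b': 102}
After line 3 (setdefault 'a' no-op, already exists): d = {'a': 7, 'b': 102}
After line 4 (get('d', 6) returns default since 'd' not in d): d = {'a': 7, 'b': 102, 'c': 6}

{'a': 7, 'b': 102, 'c': 6}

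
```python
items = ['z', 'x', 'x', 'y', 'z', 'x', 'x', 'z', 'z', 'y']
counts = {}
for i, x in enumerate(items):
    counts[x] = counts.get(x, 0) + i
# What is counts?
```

Initial: counts = {}, items = ['z', 'x', 'x', 'y', 'z', 'x', 'x', 'z', 'z', 'y']
i=0, x='z': counts = {'z': 0}
i=1, x='x': counts = {'z': 0, 'x': 1}
i=2, x='x': counts = {'z': 0, 'x': 3}
i=3, x='y': counts = {'z': 0, 'x': 3, 'y': 3}
i=4, x='z': counts = {'z': 4, 'x': 3, 'y': 3}
i=5, x='x': counts = {'z': 4, 'x': 8, 'y': 3}
i=6, x='x': counts = {'z': 4, 'x': 14, 'y': 3}
i=7, x='z': counts = {'z': 11, 'x': 14, 'y': 3}
i=8, x='z': counts = {'z': 19, 'x': 14, 'y': 3}
i=9, x='y': counts = {'z': 19, 'x': 14, 'y': 12}

{'z': 19, 'x': 14, 'y': 12}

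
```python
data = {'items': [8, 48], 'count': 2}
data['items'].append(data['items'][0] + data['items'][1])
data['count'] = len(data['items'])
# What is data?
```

After line 1: data = {'items': [8, 48], 'count': 2}
After line 2 (append 8 + 48 = 56): data = {'items': [8, 48, 56], 'count': 2}
After line 3 (count = len(items) = 3): data = {'items': [8, 48, 56], 'count': 3}

{'items': [8, 48, 56], 'count': 3}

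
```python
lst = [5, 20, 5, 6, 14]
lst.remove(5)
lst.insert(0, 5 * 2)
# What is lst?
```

After line 1: lst = [5, 20, 5, 6, 14]
After line 2 (remove first 5): lst = [20, 5, 6, 14]
After line 3 (insert 10 at index 0): lst = [10, 20, 5, 6, 14]

[10, 20, 5, 6, 14]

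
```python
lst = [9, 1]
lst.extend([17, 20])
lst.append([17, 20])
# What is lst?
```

After line 1: lst = [9, 1]
After line 2 (extend unpacks [17, 20]): lst = [9, 1, 17, 20]
After line 3 (append adds [17, 20] as single element): lst = [9, 1, 17, 20, [17, 20]]

[9, 1, 17, 20, [17, 20]]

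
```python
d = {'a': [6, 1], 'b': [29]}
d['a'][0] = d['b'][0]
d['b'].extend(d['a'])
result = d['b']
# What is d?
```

After line 1: d = {'a': [6, 1], 'b': [29]}
After line 2 (a[0] = b[0] = 29): d = {'a': [29, 1], 'b': [29]}
After line 3 (b.extend(a) appends [29, 1]): d = {'a': [29, 1], 'b': [29, 29, 1]}
After line 4: result = d['b'] = [29, 29, 1]

{'a': [29, 1], 'b': [29, 29, 1]}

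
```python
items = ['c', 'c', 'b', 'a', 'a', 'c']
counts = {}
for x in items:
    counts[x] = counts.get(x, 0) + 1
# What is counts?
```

Initial: counts = {}, items = ['c', 'c', 'b', 'a', 'a', 'c']
See 'c': counts = {'c': 1}
See 'c': counts = {'c': 2}
See 'b': counts = {'c': 2, 'b': 1}
See 'a': counts = {'c': 2, 'b': 1, 'a': 1}
See 'a': counts = {'c': 2, 'b': 1, 'a': 2}
See 'c': counts = {'c': 3, 'b': 1, 'a': 2}

{'c': 3, 'b': 1, 'a': 2}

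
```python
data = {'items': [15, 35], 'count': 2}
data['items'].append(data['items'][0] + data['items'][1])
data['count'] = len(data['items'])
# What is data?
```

After line 1: data = {'items': [15, 35], 'count': 2}
After line 2 (append 15 + 35 = 50): data = {'items': [15, 35, 50], 'count': 2}
After line 3 (count = len(items) = 3): data = {'items': [15, 35, 50], 'count': 3}

{'items': [15, 35, 50], 'count': 3}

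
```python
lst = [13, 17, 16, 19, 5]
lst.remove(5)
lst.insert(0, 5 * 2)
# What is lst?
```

After line 1: lst = [13, 17, 16, 19, 5]
After line 2 (remove first 5): lst = [13, 17, 16, 19]
After line 3 (insert 10 at index 0): lst = [10, 13, 17, 16, 19]

[10, 13, 17, 16, 19]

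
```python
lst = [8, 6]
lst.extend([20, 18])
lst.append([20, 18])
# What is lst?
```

After line 1: lst = [8, 6]
After line 2 (extend unpacks [20, 18]): lst = [8, 6, 20, 18]
After line 3 (append adds [20, 18] as single element): lst = [8, 6, 20, 18, [20, 18]]

[8, 6, 20, 18, [20, 18]]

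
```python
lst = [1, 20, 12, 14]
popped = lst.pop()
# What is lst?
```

[1, 20, 12]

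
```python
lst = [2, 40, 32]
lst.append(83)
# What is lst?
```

[2, 40, 32, 83]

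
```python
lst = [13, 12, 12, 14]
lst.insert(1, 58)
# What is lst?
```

[13, 58, 12, 12, 14]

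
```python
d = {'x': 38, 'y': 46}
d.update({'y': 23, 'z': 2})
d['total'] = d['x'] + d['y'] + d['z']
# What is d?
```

After line 1: d = {'x': 38, 'y': 46}
After line 2 (y overwritten, z added): d = {'x': 38, 'y': 23, 'z': 2}
After line 3 (total = 38 + 23 + 2 = 63): d = {'x': 38, 'y': 23, 'z': 2, 'total': 63}

{'x': 38, 'y': 23, 'z': 2, 'total': 63}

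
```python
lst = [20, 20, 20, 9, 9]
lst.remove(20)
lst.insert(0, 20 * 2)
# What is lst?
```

After line 1: lst = [20, 20, 20, 9, 9]
After line 2 (remove first 20): lst = [20, 20, 9, 9]
After line 3 (insert 40 at index 0): lst = [40, 20, 20, 9, 9]

[40, 20, 20, 9, 9]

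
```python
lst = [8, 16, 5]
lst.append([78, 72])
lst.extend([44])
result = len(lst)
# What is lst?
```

After line 1: lst = [8, 16, 5]
After line 2 (append adds [78, 72] as single element): lst = [8, 16, 5, [78, 72]]
After line 3 (extend unpacks [44], adds 44): lst = [8, 16, 5, [78, 72], 44]
After line 4: result = len(lst) = 5

[8, 16, 5, [78, 72], 44]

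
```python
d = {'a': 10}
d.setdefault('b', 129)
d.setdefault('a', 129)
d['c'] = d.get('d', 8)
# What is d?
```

After line 1: d = {'a': 10}
After line 2 (setdefault adds 'b'=129): d = {'a': 10, 'b': 129}
After line 3 (setdefault 'a' no-op, already exists): d = {'a': 10, 'b': 129}
After line 4 (get('d', 8) returns default since 'd' not in d): d = {'a': 10, 'b': 129, 'c': 8}

{'a': 10, 'b': 129, 'c': 8}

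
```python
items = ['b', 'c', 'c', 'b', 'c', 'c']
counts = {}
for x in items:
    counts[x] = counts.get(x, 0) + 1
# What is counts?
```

Initial: counts = {}, items = ['b', 'c', 'c', 'b', 'c', 'c']
See 'b': counts = {'b': 1}
See 'c': counts = {'b': 1, 'c': 1}
See 'c': counts = {'b': 1, 'c': 2}
See 'b': counts = {'b': 2, 'c': 2}
See 'c': counts = {'b': 2, 'c': 3}
See 'c': counts = {'b': 2, 'c': 4}

{'b': 2, 'c': 4}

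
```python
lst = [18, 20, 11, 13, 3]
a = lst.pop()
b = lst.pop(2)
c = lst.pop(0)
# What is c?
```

After line 1: lst = [18, 20, 11, 13, 3]
After line 2 (pop() -> a = 3): lst = [18, 20, 11, 13]
After line 3 (pop(2) -> b = 11): lst = [18, 20, 13]
After line 4 (pop(0) -> c = 18): lst = [20, 13]

18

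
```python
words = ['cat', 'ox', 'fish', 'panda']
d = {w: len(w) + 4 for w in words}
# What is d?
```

{'cat': 7, 'ox': 6, 'fish': 8, 'panda': 9}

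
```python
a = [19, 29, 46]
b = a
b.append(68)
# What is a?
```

After line 1: a = [19, 29, 46]
After line 2 (b = a is an alias, same object): a = [19, 29, 46], b = [19, 29, 46]
After line 3 (b.append mutates the shared list): a = [19, 29, 46, 68], b = [19, 29, 46, 68]

[19, 29, 46, 68]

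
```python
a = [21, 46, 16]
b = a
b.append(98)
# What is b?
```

After line 1: a = [21, 46, 16]
After line 2 (b = a is an alias, same object): a = [21, 46, 16], b = [21, 46, 16]
After line 3 (b.append mutates the shared list): a = [21, 46, 16, 98], b = [21, 46, 16, 98]

[21, 46, 16, 98]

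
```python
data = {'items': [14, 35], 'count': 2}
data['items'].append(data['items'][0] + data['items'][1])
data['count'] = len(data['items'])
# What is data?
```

After line 1: data = {'items': [14, 35], 'count': 2}
After line 2 (append 14 + 35 = 49): data = {'items': [14, 35, 49], 'count': 2}
After line 3 (count = len(items) = 3): data = {'items': [14, 35, 49], 'count': 3}

{'items': [14, 35, 49], 'count': 3}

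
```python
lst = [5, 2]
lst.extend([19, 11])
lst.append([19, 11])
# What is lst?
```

After line 1: lst = [5, 2]
After line 2 (extend unpacks [19, 11]): lst = [5, 2, 19, 11]
After line 3 (append adds [19, 11] as single element): lst = [5, 2, 19, 11, [19, 11]]

[5, 2, 19, 11, [19, 11]]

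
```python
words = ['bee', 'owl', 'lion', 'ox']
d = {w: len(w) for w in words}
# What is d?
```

{'bee': 3, 'owl': 3, 'lion': 4, 'ox': 2}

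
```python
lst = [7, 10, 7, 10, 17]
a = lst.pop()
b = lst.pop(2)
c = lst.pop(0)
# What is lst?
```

After line 1: lst = [7, 10, 7, 10, 17]
After line 2 (pop() -> a = 17): lst = [7, 10, 7, 10]
After line 3 (pop(2) -> b = 7): lst = [7, 10, 10]
After line 4 (pop(0) -> c = 7): lst = [10, 10]

[10, 10]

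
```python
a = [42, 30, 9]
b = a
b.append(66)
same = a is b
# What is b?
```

After line 1: a = [42, 30, 9]
After line 2 (b = a is an alias, same object): a = [42, 30, 9], b = [42, 30, 9]
After line 3 (b.append mutates the shared list): a = [42, 30, 9, 66], b = [42, 30, 9, 66]
After line 4 (same = a is b; same object -> True): same = True

[42, 30, 9, 66]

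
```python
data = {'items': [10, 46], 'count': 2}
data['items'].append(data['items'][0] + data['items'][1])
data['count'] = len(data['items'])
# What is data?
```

After line 1: data = {'items': [10, 46], 'count': 2}
After line 2 (append 10 + 46 = 56): data = {'items': [10, 46, 56], 'count': 2}
After line 3 (count = len(items) = 3): data = {'items': [10, 46, 56], 'count': 3}

{'items': [10, 46, 56], 'count': 3}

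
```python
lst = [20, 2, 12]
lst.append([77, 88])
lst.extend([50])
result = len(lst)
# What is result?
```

After line 1: lst = [20, 2, 12]
After line 2 (append adds [77, 88] as single element): lst = [20, 2, 12, [77, 88]]
After line 3 (extend unpacks [50], adds 50): lst = [20, 2, 12, [77, 88], 50]
After line 4: result = len(lst) = 5

5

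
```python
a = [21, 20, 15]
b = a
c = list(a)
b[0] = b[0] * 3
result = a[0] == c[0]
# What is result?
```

After line 1: a = [21, 20, 15]
After line 2 (b = a, alias): a = [21, 20, 15], b = [21, 20, 15]
After line 3 (c = list(a) is a copy, new object): c = [21, 20, 15]
After line 4 (b[0] = 21 * 3 = 63; mutates shared a/b): a = b = [63, 20, 15], c = [21, 20, 15]
After line 5 (a[0] = 63, c[0] = 21; result = False)

False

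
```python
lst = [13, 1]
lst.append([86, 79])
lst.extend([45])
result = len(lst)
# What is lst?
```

After line 1: lst = [13, 1]
After line 2 (append adds [86, 79] as single element): lst = [13, 1, [86, 79]]
After line 3 (extend unpacks [45], adds 45): lst = [13, 1, [86, 79], 45]
After line 4: result = len(lst) = 4

[13, 1, [86, 79], 45]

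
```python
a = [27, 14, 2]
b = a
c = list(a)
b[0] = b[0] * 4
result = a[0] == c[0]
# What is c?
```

After line 1: a = [27, 14, 2]
After line 2 (b = a, alias): a = [27, 14, 2], b = [27, 14, 2]
After line 3 (c = list(a) is a copy, new object): c = [27, 14, 2]
After line 4 (b[0] = 27 * 4 = 108; mutates shared a/b): a = b = [108, 14, 2], c = [27, 14, 2]
After line 5 (a[0] = 108, c[0] = 27; result = False)

[27, 14, 2]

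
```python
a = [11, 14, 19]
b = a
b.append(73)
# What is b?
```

After line 1: a = [11, 14, 19]
After line 2 (b = a is an alias, same object): a = [11, 14, 19], b = [11, 14, 19]
After line 3 (b.append mutates the shared list): a = [11, 14, 19, 73], b = [11, 14, 19, 73]

[11, 14, 19, 73]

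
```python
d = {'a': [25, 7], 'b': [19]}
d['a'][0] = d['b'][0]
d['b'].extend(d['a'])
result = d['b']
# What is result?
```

After line 1: d = {'a': [25, 7], 'b': [19]}
After line 2 (a[0] = b[0] = 19): d = {'a': [19, 7], 'b': [19]}
After line 3 (b.extend(a) appends [19, 7]): d = {'a': [19, 7], 'b': [19, 19, 7]}
After line 4: result = d['b'] = [19, 19, 7]

[19, 19, 7]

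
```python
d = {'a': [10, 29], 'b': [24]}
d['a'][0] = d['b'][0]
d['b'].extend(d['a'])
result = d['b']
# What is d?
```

After line 1: d = {'a': [10, 29], 'b': [24]}
After line 2 (a[0] = b[0] = 24): d = {'a': [24, 29], 'b': [24]}
After line 3 (b.extend(a) appends [24, 29]): d = {'a': [24, 29], 'b': [24, 24, 29]}
After line 4: result = d['b'] = [24, 24, 29]

{'a': [24, 29], 'b': [24, 24, 29]}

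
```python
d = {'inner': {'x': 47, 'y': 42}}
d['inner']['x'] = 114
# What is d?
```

After line 1: d = {'inner': {'x': 47, 'y': 42}}
After line 2 (inner x overwritten): d = {'inner': {'x': 114, 'y': 42}}

{'inner': {'x': 114, 'y': 42}}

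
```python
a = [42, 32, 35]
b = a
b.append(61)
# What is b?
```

After line 1: a = [42, 32, 35]
After line 2 (b = a is an alias, same object): a = [42, 32, 35], b = [42, 32, 35]
After line 3 (b.append mutates the shared list): a = [42, 32, 35, 61], b = [42, 32, 35, 61]

[42, 32, 35, 61]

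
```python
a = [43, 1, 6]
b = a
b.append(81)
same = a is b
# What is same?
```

After line 1: a = [43, 1, 6]
After line 2 (b = a is an alias, same object): a = [43, 1, 6], b = [43, 1, 6]
After line 3 (b.append mutates the shared list): a = [43, 1, 6, 81], b = [43, 1, 6, 81]
After line 4 (same = a is b; same object -> True): same = True

True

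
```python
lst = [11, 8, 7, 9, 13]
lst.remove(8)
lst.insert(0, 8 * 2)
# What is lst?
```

After line 1: lst = [11, 8, 7, 9, 13]
After line 2 (remove first 8): lst = [11, 7, 9, 13]
After line 3 (insert 16 at index 0): lst = [16, 11, 7, 9, 13]

[16, 11, 7, 9, 13]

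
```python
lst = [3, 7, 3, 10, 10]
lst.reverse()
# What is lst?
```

[10, 10, 3, 7, 3]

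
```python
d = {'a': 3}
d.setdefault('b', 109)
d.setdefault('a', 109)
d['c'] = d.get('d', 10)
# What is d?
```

After line 1: d = {'a': 3}
After line 2 (setdefault adds 'b'=109): d = {'a': 3, 'b': 109}
After line 3 (setdefault 'a' no-op, already exists): d = {'a': 3, 'b': 109}
After line 4 (get('d', 10) returns default since 'd' not in d): d = {'a': 3, 'b': 109, 'c': 10}

{'a': 3, 'b': 109, 'c': 10}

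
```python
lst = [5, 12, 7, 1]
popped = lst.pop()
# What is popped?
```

1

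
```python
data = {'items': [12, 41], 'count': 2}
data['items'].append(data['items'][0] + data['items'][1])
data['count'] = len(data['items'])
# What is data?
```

After line 1: data = {'items': [12, 41], 'count': 2}
After line 2 (append 12 + 41 = 53): data = {'items': [12, 41, 53], 'count': 2}
After line 3 (count = len(items) = 3): data = {'items': [12, 41, 53], 'count': 3}

{'items': [12, 41, 53], 'count': 3}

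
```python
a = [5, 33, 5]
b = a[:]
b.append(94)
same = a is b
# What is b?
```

After line 1: a = [5, 33, 5]
After line 2 (b = a[:] is a shallow copy, new object): a = [5, 33, 5], b = [5, 33, 5]
After line 3 (append only mutates b): a = [5, 33, 5], b = [5, 33, 5, 94]
After line 4 (same = a is b; different objects -> False): same = False

[5, 33, 5, 94]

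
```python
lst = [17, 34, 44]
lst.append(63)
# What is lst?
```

[17, 34, 44, 63]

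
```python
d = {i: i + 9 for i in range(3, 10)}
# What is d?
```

{3: 12, 4: 13, 5: 14, 6: 15, 7: 16, 8: 17, 9: 18}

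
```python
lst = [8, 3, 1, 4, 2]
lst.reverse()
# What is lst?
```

[2, 4, 1, 3, 8]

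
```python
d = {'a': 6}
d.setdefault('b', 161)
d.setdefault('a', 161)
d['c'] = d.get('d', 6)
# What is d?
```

After line 1: d = {'a': 6}
After line 2 (setdefault adds 'b'=161): d = {'a': 6, 'b': 161}
After line 3 (setdefault 'a' no-op, already exists): d = {'a': 6, 'b': 161}
After line 4 (get('d', 6) returns default since 'd' not in d): d = {'a': 6, 'b': 161, 'c': 6}

{'a': 6, 'b': 161, 'c': 6}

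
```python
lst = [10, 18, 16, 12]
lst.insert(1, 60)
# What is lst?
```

[10, 60, 18, 16, 12]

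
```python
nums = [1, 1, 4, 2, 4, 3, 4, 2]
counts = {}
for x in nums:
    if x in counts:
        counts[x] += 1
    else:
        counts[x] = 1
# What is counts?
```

Initial: counts = {}, nums = [1, 1, 4, 2, 4, 3, 4, 2]
See 1: counts = {1: 1}
See 1: counts = {1: 2}
See 4: counts = {1: 2, 4: 1}
See 2: counts = {1: 2, 4: 1, 2: 1}
See 4: counts = {1: 2, 4: 2, 2: 1}
See 3: counts = {1: 2, 4: 2, 2: 1, 3: 1}
See 4: counts = {1: 2, 4: 3, 2: 1, 3: 1}
See 2: counts = {1: 2, 4: 3, 2: 2, 3: 1}

{1: 2, 4: 3, 2: 2, 3: 1}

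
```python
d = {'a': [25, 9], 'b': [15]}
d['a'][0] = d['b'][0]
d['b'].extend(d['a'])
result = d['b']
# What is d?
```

After line 1: d = {'a': [25, 9], 'b': [15]}
After line 2 (a[0] = b[0] = 15): d = {'a': [15, 9], 'b': [15]}
After line 3 (b.extend(a) appends [15, 9]): d = {'a': [15, 9], 'b': [15, 15, 9]}
After line 4: result = d['b'] = [15, 15, 9]

{'a': [15, 9], 'b': [15, 15, 9]}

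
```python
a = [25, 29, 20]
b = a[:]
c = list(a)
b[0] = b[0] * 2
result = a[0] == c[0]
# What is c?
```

After line 1: a = [25, 29, 20]
After line 2 (b = a[:], copy): a = [25, 29, 20], b = [25, 29, 20]
After line 3 (c = list(a) is a copy, new object): c = [25, 29, 20]
After line 4 (b[0] = 25 * 2 = 50; only b mutates (copy)): a = [25, 29, 20], b = [50, 29, 20], c = [25, 29, 20]
After line 5 (a[0] = 25, c[0] = 25; result = True)

[25, 29, 20]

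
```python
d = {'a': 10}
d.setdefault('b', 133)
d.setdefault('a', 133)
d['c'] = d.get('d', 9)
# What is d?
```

After line 1: d = {'a': 10}
After line 2 (setdefault adds 'b'=133): d = {'a': 10, 'b': 133}
After line 3 (setdefault 'a' no-op, already exists): d = {'a': 10, 'b': 133}
After line 4 (get('d', 9) returns default since 'd' not in d): d = {'a': 10, 'b': 133, 'c': 9}

{'a': 10, 'b': 133, 'c': 9}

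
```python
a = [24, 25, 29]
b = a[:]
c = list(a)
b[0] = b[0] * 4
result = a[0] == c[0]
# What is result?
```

After line 1: a = [24, 25, 29]
After line 2 (b = a[:], copy): a = [24, 25, 29], b = [24, 25, 29]
After line 3 (c = list(a) is a copy, new object): c = [24, 25, 29]
After line 4 (b[0] = 24 * 4 = 96; only b mutates (copy)): a = [24, 25, 29], b = [96, 25, 29], c = [24, 25, 29]
After line 5 (a[0] = 24, c[0] = 24; result = True)

True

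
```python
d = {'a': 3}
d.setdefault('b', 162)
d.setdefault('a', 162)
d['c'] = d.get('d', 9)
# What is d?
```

After line 1: d = {'a': 3}
After line 2 (setdefault adds 'b'=162): d = {'a': 3, 'b': 162}
After line 3 (setdefault 'a' no-op, already exists): d = {'a': 3, 'b': 162}
After line 4 (get('d', 9) returns default since 'd' not in d): d = {'a': 3, 'b': 162, 'c': 9}

{'a': 3, 'b': 162, 'c': 9}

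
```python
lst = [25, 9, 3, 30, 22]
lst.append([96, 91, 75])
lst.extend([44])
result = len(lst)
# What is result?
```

After line 1: lst = [25, 9, 3, 30, 22]
After line 2 (append adds [96, 91, 75] as single element): lst = [25, 9, 3, 30, 22, [96, 91, 75]]
After line 3 (extend unpacks [44], adds 44): lst = [25, 9, 3, 30, 22, [96, 91, 75], 44]
After line 4: result = len(lst) = 7

7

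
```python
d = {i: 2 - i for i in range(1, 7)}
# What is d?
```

{1: 1, 2: 0, 3: -1, 4: -2, 5: -3, 6: -4}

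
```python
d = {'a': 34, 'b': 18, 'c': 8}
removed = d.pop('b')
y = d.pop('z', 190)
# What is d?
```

After line 1: d = {'a': 34, 'b': 18, 'c': 8}
After line 2 (pop 'b' returns 18): d = {'a': 34, 'c': 8}, removed = 18
After line 3 (pop 'z' missing, returns default 190): d = {'a': 34, 'c': 8}, y = 190

{'a': 34, 'c': 8}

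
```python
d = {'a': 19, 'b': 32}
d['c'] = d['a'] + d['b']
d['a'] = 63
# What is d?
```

After line 1: d = {'a': 19, 'b': 32}
After line 2 (d['c'] = 19 + 32): d = {'a': 19, 'b': 32, 'c': 51}
After line 3: d = {'a': 63, 'b': 32, 'c': 51}

{'a': 63, 'b': 32, 'c': 51}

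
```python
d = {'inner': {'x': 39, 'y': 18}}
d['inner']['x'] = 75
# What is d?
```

After line 1: d = {'inner': {'x': 39, 'y': 18}}
After line 2 (inner x overwritten): d = {'inner': {'x': 75, 'y': 18}}

{'inner': {'x': 75, 'y': 18}}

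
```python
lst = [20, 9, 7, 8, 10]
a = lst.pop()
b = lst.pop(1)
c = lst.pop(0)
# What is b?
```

After line 1: lst = [20, 9, 7, 8, 10]
After line 2 (pop() -> a = 10): lst = [20, 9, 7, 8]
After line 3 (pop(1) -> b = 9): lst = [20, 7, 8]
After line 4 (pop(0) -> c = 20): lst = [7, 8]

9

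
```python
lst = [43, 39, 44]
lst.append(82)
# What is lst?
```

[43, 39, 44, 82]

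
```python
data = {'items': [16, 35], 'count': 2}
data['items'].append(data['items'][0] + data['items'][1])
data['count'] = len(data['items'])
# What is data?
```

After line 1: data = {'items': [16, 35], 'count': 2}
After line 2 (append 16 + 35 = 51): data = {'items': [16, 35, 51], 'count': 2}
After line 3 (count = len(items) = 3): data = {'items': [16, 35, 51], 'count': 3}

{'items': [16, 35, 51], 'count': 3}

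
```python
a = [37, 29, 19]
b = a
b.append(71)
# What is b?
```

After line 1: a = [37, 29, 19]
After line 2 (b = a is an alias, same object): a = [37, 29, 19], b = [37, 29, 19]
After line 3 (b.append mutates the shared list): a = [37, 29, 19, 71], b = [37, 29, 19, 71]

[37, 29, 19, 71]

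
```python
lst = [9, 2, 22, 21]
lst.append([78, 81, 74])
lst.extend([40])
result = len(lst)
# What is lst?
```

After line 1: lst = [9, 2, 22, 21]
After line 2 (append adds [78, 81, 74] as single element): lst = [9, 2, 22, 21, [78, 81, 74]]
After line 3 (extend unpacks [40], adds 40): lst = [9, 2, 22, 21, [78, 81, 74], 40]
After line 4: result = len(lst) = 6

[9, 2, 22, 21, [78, 81, 74], 40]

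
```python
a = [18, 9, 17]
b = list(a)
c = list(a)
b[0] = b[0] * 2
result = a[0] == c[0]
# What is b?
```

After line 1: a = [18, 9, 17]
After line 2 (b = list(a), copy): a = [18, 9, 17], b = [18, 9, 17]
After line 3 (c = list(a) is a copy, new object): c = [18, 9, 17]
After line 4 (b[0] = 18 * 2 = 36; only b mutates (copy)): a = [18, 9, 17], b = [36, 9, 17], c = [18, 9, 17]
After line 5 (a[0] = 18, c[0] = 18; result = True)

[36, 9, 17]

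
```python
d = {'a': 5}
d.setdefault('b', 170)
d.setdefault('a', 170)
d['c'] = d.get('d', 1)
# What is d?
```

After line 1: d = {'a': 5}
After line 2 (setdefault adds 'b'=170): d = {'a': 5, 'b': 170}
After line 3 (setdefault 'a' no-op, already exists): d = {'a': 5, 'b': 170}
After line 4 (get('d', 1) returns default since 'd' not in d): d = {'a': 5, 'b': 170, 'c': 1}

{'a': 5, 'b': 170, 'c': 1}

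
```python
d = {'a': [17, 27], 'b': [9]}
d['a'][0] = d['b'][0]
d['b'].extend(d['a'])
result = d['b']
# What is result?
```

After line 1: d = {'a': [17, 27], 'b': [9]}
After line 2 (a[0] = b[0] = 9): d = {'a': [9, 27], 'b': [9]}
After line 3 (b.extend(a) appends [9, 27]): d = {'a': [9, 27], 'b': [9, 9, 27]}
After line 4: result = d['b'] = [9, 9, 27]

[9, 9, 27]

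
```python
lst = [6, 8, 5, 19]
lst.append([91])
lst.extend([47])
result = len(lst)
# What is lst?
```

After line 1: lst = [6, 8, 5, 19]
After line 2 (append adds [91] as single element): lst = [6, 8, 5, 19, [91]]
After line 3 (extend unpacks [47], adds 47): lst = [6, 8, 5, 19, [91], 47]
After line 4: result = len(lst) = 6

[6, 8, 5, 19, [91], 47]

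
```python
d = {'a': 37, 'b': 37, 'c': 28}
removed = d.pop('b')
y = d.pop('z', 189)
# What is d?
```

After line 1: d = {'a': 37, 'b': 37, 'c': 28}
After line 2 (pop 'b' returns 37): d = {'a': 37, 'c': 28}, removed = 37
After line 3 (pop 'z' missing, returns default 189): d = {'a': 37, 'c': 28}, y = 189

{'a': 37, 'c': 28}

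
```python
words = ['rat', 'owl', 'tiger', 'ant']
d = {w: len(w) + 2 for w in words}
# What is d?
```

{'rat': 5, 'owl': 5, 'tiger': 7, 'ant': 5}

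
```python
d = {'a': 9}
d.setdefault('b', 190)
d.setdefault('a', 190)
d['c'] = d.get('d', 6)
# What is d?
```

After line 1: d = {'a': 9}
After line 2 (setdefault adds 'b'=190): d = {'a': 9, 'b': 190}
After line 3 (setdefault 'a' no-op, already exists): d = {'a': 9, 'b': 190}
After line 4 (get('d', 6) returns default since 'd' not in d): d = {'a': 9, 'b': 190, 'c': 6}

{'a': 9, 'b': 190, 'c': 6}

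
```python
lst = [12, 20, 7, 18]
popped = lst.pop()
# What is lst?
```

[12, 20, 7]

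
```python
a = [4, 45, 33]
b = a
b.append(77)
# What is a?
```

After line 1: a = [4, 45, 33]
After line 2 (b = a is an alias, same object): a = [4, 45, 33], b = [4, 45, 33]
After line 3 (b.append mutates the shared list): a = [4, 45, 33, 77], b = [4, 45, 33, 77]

[4, 45, 33, 77]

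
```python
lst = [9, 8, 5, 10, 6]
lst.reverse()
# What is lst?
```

[6, 10, 5, 8, 9]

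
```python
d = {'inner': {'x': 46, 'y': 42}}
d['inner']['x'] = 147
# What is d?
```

After line 1: d = {'inner': {'x': 46, 'y': 42}}
After line 2 (inner x overwritten): d = {'inner': {'x': 147, 'y': 42}}

{'inner': {'x': 147, 'y': 42}}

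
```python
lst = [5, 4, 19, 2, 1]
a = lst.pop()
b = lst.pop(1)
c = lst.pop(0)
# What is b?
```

After line 1: lst = [5, 4, 19, 2, 1]
After line 2 (pop() -> a = 1): lst = [5, 4, 19, 2]
After line 3 (pop(1) -> b = 4): lst = [5, 19, 2]
After line 4 (pop(0) -> c = 5): lst = [19, 2]

4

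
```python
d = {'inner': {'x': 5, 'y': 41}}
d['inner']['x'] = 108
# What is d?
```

After line 1: d = {'inner': {'x': 5, 'y': 41}}
After line 2 (inner x overwritten): d = {'inner': {'x': 108, 'y': 41}}

{'inner': {'x': 108, 'y': 41}}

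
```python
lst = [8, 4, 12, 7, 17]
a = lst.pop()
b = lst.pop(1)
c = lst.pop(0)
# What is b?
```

After line 1: lst = [8, 4, 12, 7, 17]
After line 2 (pop() -> a = 17): lst = [8, 4, 12, 7]
After line 3 (pop(1) -> b = 4): lst = [8, 12, 7]
After line 4 (pop(0) -> c = 8): lst = [12, 7]

4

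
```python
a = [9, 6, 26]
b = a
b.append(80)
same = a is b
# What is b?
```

After line 1: a = [9, 6, 26]
After line 2 (b = a is an alias, same object): a = [9, 6, 26], b = [9, 6, 26]
After line 3 (b.append mutates the shared list): a = [9, 6, 26, 80], b = [9, 6, 26, 80]
After line 4 (same = a is b; same object -> True): same = True

[9, 6, 26, 80]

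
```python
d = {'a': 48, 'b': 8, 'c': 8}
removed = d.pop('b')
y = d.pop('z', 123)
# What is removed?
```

After line 1: d = {'a': 48, 'b': 8, 'c': 8}
After line 2 (pop 'b' returns 8): d = {'a': 48, 'c': 8}, removed = 8
After line 3 (pop 'z' missing, returns default 123): d = {'a': 48, 'c': 8}, y = 123

8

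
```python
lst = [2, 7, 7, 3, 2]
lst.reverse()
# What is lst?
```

[2, 3, 7, 7, 2]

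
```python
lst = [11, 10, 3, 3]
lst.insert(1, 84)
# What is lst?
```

[11, 84, 10, 3, 3]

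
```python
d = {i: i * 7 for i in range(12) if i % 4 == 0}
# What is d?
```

{0: 0, 4: 28, 8: 56}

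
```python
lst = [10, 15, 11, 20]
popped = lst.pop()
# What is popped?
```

20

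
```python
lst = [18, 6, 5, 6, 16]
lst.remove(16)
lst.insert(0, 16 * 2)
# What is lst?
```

After line 1: lst = [18, 6, 5, 6, 16]
After line 2 (remove first 16): lst = [18, 6, 5, 6]
After line 3 (insert 32 at index 0): lst = [32, 18, 6, 5, 6]

[32, 18, 6, 5, 6]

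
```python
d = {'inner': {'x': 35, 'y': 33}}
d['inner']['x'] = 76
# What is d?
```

After line 1: d = {'inner': {'x': 35, 'y': 33}}
After line 2 (inner x overwritten): d = {'inner': {'x': 76, 'y': 33}}

{'inner': {'x': 76, 'y': 33}}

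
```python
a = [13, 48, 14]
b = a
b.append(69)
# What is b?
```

After line 1: a = [13, 48, 14]
After line 2 (b = a is an alias, same object): a = [13, 48, 14], b = [13, 48, 14]
After line 3 (b.append mutates the shared list): a = [13, 48, 14, 69], b = [13, 48, 14, 69]

[13, 48, 14, 69]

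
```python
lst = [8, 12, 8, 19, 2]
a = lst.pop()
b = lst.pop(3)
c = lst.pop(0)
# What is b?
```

After line 1: lst = [8, 12, 8, 19, 2]
After line 2 (pop() -> a = 2): lst = [8, 12, 8, 19]
After line 3 (pop(3) -> b = 19): lst = [8, 12, 8]
After line 4 (pop(0) -> c = 8): lst = [12, 8]

19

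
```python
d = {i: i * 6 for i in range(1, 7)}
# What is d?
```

{1: 6, 2: 12, 3: 18, 4: 24, 5: 30, 6: 36}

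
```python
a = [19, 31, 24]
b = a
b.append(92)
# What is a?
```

After line 1: a = [19, 31, 24]
After line 2 (b = a is an alias, same object): a = [19, 31, 24], b = [19, 31, 24]
After line 3 (b.append mutates the shared list): a = [19, 31, 24, 92], b = [19, 31, 24, 92]

[19, 31, 24, 92]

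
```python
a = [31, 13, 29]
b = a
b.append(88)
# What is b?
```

After line 1: a = [31, 13, 29]
After line 2 (b = a is an alias, same object): a = [31, 13, 29], b = [31, 13, 29]
After line 3 (b.append mutates the shared list): a = [31, 13, 29, 88], b = [31, 13, 29, 88]

[31, 13, 29, 88]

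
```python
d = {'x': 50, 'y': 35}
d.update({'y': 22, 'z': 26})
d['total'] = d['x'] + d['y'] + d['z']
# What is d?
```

After line 1: d = {'x': 50, 'y': 35}
After line 2 (y overwritten, z added): d = {'x': 50, 'y': 22, 'z': 26}
After line 3 (total = 50 + 22 + 26 = 98): d = {'x': 50, 'y': 22, 'z': 26, 'total': 98}

{'x': 50, 'y': 22, 'z': 26, 'total': 98}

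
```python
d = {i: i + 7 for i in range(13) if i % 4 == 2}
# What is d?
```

{2: 9, 6: 13, 10: 17}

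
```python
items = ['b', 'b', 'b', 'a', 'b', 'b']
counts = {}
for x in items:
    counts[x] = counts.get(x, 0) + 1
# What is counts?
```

Initial: counts = {}, items = ['b', 'b', 'b', 'a', 'b', 'b']
See 'b': counts = {'b': 1}
See 'b': counts = {'b': 2}
See 'b': counts = {'b': 3}
See 'a': counts = {'b': 3, 'a': 1}
See 'b': counts = {'b': 4, 'a': 1}
See 'b': counts = {'b': 5, 'a': 1}

{'b': 5, 'a': 1}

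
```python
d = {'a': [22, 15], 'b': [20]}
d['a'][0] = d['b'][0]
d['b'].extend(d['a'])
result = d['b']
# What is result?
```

After line 1: d = {'a': [22, 15], 'b': [20]}
After line 2 (a[0] = b[0] = 20): d = {'a': [20, 15], 'b': [20]}
After line 3 (b.extend(a) appends [20, 15]): d = {'a': [20, 15], 'b': [20, 20, 15]}
After line 4: result = d['b'] = [20, 20, 15]

[20, 20, 15]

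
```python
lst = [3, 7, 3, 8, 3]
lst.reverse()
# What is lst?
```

[3, 8, 3, 7, 3]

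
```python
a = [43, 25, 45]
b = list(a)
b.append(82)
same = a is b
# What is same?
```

After line 1: a = [43, 25, 45]
After line 2 (b = list(a) is a shallow copy, new object): a = [43, 25, 45], b = [43, 25, 45]
After line 3 (append only mutates b): a = [43, 25, 45], b = [43, 25, 45, 82]
After line 4 (same = a is b; different objects -> False): same = False

False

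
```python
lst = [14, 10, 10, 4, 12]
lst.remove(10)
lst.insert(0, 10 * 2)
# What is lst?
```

After line 1: lst = [14, 10, 10, 4, 12]
After line 2 (remove first 10): lst = [14, 10, 4, 12]
After line 3 (insert 20 at index 0): lst = [20, 14, 10, 4, 12]

[20, 14, 10, 4, 12]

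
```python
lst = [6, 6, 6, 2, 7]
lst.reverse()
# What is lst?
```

[7, 2, 6, 6, 6]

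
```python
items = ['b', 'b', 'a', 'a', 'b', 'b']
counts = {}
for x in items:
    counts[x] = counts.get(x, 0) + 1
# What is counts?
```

Initial: counts = {}, items = ['b', 'b', 'a', 'a', 'b', 'b']
See 'b': counts = {'b': 1}
See 'b': counts = {'b': 2}
See 'a': counts = {'b': 2, 'a': 1}
See 'a': counts = {'b': 2, 'a': 2}
See 'b': counts = {'b': 3, 'a': 2}
See 'b': counts = {'b': 4, 'a': 2}

{'b': 4, 'a': 2}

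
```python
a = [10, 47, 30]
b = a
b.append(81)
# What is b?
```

After line 1: a = [10, 47, 30]
After line 2 (b = a is an alias, same object): a = [10, 47, 30], b = [10, 47, 30]
After line 3 (b.append mutates the shared list): a = [10, 47, 30, 81], b = [10, 47, 30, 81]

[10, 47, 30, 81]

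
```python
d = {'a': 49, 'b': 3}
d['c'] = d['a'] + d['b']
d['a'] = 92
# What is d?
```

After line 1: d = {'a': 49, 'b': 3}
After line 2 (d['c'] = 49 + 3): d = {'a': 49, 'b': 3, 'c': 52}
After line 3: d = {'a': 92, 'b': 3, 'c': 52}

{'a': 92, 'b': 3, 'c': 52}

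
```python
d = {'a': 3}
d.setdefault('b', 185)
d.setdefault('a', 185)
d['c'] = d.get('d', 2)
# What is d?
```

After line 1: d = {'a': 3}
After line 2 (setdefault adds 'b'=185): d = {'a': 3, 'b': 185}
After line 3 (setdefault 'a' no-op, already exists): d = {'a': 3, 'b': 185}
After line 4 (get('d', 2) returns default since 'd' not in d): d = {'a': 3, 'b': 185, 'c': 2}

{'a': 3, 'b': 185, 'c': 2}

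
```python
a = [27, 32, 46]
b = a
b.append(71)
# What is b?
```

After line 1: a = [27, 32, 46]
After line 2 (b = a is an alias, same object): a = [27, 32, 46], b = [27, 32, 46]
After line 3 (b.append mutates the shared list): a = [27, 32, 46, 71], b = [27, 32, 46, 71]

[27, 32, 46, 71]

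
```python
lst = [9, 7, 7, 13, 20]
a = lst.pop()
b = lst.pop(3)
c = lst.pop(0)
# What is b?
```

After line 1: lst = [9, 7, 7, 13, 20]
After line 2 (pop() -> a = 20): lst = [9, 7, 7, 13]
After line 3 (pop(3) -> b = 13): lst = [9, 7, 7]
After line 4 (pop(0) -> c = 9): lst = [7, 7]

13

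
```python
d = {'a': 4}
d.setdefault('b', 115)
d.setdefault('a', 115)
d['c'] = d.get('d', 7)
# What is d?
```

After line 1: d = {'a': 4}
After line 2 (setdefault adds 'b'=115): d = {'a': 4, 'b': 115}
After line 3 (setdefault 'a' no-op, already exists): d = {'a': 4, 'b': 115}
After line 4 (get('d', 7) returns default since 'd' not in d): d = {'a': 4, 'b': 115, 'c': 7}

{'a': 4, 'b': 115, 'c': 7}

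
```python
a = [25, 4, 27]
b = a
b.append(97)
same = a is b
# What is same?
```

After line 1: a = [25, 4, 27]
After line 2 (b = a is an alias, same object): a = [25, 4, 27], b = [25, 4, 27]
After line 3 (b.append mutates the shared list): a = [25, 4, 27, 97], b = [25, 4, 27, 97]
After line 4 (same = a is b; same object -> True): same = True

True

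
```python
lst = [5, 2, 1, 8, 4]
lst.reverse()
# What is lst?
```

[4, 8, 1, 2, 5]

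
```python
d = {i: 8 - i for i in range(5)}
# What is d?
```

{0: 8, 1: 7, 2: 6, 3: 5, 4: 4}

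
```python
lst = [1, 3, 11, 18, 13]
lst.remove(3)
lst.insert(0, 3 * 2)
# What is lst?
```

After line 1: lst = [1, 3, 11, 18, 13]
After line 2 (remove first 3): lst = [1, 11, 18, 13]
After line 3 (insert 6 at index 0): lst = [6, 1, 11, 18, 13]

[6, 1, 11, 18, 13]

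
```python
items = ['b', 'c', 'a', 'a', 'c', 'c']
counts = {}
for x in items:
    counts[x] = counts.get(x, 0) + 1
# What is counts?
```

Initial: counts = {}, items = ['b', 'c', 'a', 'a', 'c', 'c']
See 'b': counts = {'b': 1}
See 'c': counts = {'b': 1, 'c': 1}
See 'a': counts = {'b': 1, 'c': 1, 'a': 1}
See 'a': counts = {'b': 1, 'c': 1, 'a': 2}
See 'c': counts = {'b': 1, 'c': 2, 'a': 2}
See 'c': counts = {'b': 1, 'c': 3, 'a': 2}

{'b': 1, 'c': 3, 'a': 2}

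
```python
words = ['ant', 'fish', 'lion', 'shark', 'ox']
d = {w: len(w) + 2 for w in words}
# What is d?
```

{'ant': 5, 'fish': 6, 'lion': 6, 'shark': 7, 'ox': 4}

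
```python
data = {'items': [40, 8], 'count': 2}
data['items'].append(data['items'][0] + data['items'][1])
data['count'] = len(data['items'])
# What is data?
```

After line 1: data = {'items': [40, 8], 'count': 2}
After line 2 (append 40 + 8 = 48): data = {'items': [40, 8, 48], 'count': 2}
After line 3 (count = len(items) = 3): data = {'items': [40, 8, 48], 'count': 3}

{'items': [40, 8, 48], 'count': 3}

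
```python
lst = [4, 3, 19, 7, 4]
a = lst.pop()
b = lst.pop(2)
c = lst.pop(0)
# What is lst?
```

After line 1: lst = [4, 3, 19, 7, 4]
After line 2 (pop() -> a = 4): lst = [4, 3, 19, 7]
After line 3 (pop(2) -> b = 19): lst = [4, 3, 7]
After line 4 (pop(0) -> c = 4): lst = [3, 7]

[3, 7]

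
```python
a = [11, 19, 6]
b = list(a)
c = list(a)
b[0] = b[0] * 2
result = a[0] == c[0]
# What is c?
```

After line 1: a = [11, 19, 6]
After line 2 (b = list(a), copy): a = [11, 19, 6], b = [11, 19, 6]
After line 3 (c = list(a) is a copy, new object): c = [11, 19, 6]
After line 4 (b[0] = 11 * 2 = 22; only b mutates (copy)): a = [11, 19, 6], b = [22, 19, 6], c = [11, 19, 6]
After line 5 (a[0] = 11, c[0] = 11; result = True)

[11, 19, 6]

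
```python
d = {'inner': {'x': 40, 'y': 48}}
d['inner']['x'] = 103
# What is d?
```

After line 1: d = {'inner': {'x': 40, 'y': 48}}
After line 2 (inner x overwritten): d = {'inner': {'x': 103, 'y': 48}}

{'inner': {'x': 103, 'y': 48}}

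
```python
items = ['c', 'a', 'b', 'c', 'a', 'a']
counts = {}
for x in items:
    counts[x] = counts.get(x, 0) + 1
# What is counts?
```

Initial: counts = {}, items = ['c', 'a', 'b', 'c', 'a', 'a']
See 'c': counts = {'c': 1}
See 'a': counts = {'c': 1, 'a': 1}
See 'b': counts = {'c': 1, 'a': 1, 'b': 1}
See 'c': counts = {'c': 2, 'a': 1, 'b': 1}
See 'a': counts = {'c': 2, 'a': 2, 'b': 1}
See 'a': counts = {'c': 2, 'a': 3, 'b': 1}

{'c': 2, 'a': 3, 'b': 1}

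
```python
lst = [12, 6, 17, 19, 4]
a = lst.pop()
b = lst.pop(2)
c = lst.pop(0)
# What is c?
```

After line 1: lst = [12, 6, 17, 19, 4]
After line 2 (pop() -> a = 4): lst = [12, 6, 17, 19]
After line 3 (pop(2) -> b = 17): lst = [12, 6, 19]
After line 4 (pop(0) -> c = 12): lst = [6, 19]

12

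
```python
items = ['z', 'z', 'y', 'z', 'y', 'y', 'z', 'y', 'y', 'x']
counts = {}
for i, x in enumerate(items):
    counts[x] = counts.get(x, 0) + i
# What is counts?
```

Initial: counts = {}, items = ['z', 'z', 'y', 'z', 'y', 'y', 'z', 'y', 'y', 'x']
i=0, x='z': counts = {'z': 0}
i=1, x='z': counts = {'z': 1}
i=2, x='y': counts = {'z': 1, 'y': 2}
i=3, x='z': counts = {'z': 4, 'y': 2}
i=4, x='y': counts = {'z': 4, 'y': 6}
i=5, x='y': counts = {'z': 4, 'y': 11}
i=6, x='z': counts = {'z': 10, 'y': 11}
i=7, x='y': counts = {'z': 10, 'y': 18}
i=8, x='y': counts = {'z': 10, 'y': 26}
i=9, x='x': counts = {'z': 10, 'y': 26, 'x': 9}

{'z': 10, 'y': 26, 'x': 9}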